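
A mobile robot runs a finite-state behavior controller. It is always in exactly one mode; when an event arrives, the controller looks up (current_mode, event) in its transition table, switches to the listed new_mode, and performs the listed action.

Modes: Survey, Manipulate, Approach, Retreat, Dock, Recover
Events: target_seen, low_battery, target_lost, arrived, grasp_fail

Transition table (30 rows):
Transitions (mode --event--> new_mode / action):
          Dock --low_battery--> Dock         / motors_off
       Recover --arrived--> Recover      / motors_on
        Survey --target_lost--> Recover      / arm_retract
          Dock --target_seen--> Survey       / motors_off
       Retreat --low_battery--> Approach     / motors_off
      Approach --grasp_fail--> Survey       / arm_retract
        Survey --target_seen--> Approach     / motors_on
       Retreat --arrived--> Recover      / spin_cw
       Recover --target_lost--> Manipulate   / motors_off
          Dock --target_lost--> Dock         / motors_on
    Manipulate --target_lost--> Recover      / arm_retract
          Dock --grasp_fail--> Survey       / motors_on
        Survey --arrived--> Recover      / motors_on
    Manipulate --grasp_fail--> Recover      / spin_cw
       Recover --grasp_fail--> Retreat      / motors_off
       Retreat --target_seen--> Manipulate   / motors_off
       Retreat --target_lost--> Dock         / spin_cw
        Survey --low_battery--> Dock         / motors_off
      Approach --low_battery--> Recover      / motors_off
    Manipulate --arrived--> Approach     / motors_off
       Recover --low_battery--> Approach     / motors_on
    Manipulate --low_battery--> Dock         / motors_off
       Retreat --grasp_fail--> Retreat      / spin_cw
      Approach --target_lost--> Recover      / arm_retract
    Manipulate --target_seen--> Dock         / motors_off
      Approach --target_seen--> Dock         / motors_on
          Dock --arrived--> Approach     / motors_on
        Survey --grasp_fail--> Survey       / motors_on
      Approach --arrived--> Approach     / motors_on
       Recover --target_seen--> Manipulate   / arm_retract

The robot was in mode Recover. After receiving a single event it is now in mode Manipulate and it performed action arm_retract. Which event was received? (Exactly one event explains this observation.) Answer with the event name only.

try target_seen: (Recover, target_seen) → (Manipulate, arm_retract)  ← matches
try low_battery: (Recover, low_battery) → (Approach, motors_on)
try target_lost: (Recover, target_lost) → (Manipulate, motors_off)
try arrived: (Recover, arrived) → (Recover, motors_on)
try grasp_fail: (Recover, grasp_fail) → (Retreat, motors_off)

target_seen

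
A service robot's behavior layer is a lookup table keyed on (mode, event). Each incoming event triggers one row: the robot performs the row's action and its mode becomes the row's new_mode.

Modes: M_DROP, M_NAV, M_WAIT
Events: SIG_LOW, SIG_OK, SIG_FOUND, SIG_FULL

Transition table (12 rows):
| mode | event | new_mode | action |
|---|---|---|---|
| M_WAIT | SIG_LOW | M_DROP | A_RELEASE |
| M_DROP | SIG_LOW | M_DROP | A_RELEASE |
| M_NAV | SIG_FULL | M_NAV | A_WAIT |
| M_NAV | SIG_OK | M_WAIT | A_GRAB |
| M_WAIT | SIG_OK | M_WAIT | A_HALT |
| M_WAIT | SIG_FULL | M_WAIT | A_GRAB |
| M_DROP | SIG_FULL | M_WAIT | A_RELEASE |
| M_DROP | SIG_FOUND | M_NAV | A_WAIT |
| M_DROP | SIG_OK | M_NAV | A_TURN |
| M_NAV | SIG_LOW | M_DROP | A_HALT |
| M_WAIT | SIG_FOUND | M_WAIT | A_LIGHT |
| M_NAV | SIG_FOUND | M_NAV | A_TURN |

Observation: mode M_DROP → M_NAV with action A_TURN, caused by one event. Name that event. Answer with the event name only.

SIG_OK

try SIG_LOW: (M_DROP, SIG_LOW) → (M_DROP, A_RELEASE)
try SIG_OK: (M_DROP, SIG_OK) → (M_NAV, A_TURN)  ← matches
try SIG_FOUND: (M_DROP, SIG_FOUND) → (M_NAV, A_WAIT)
try SIG_FULL: (M_DROP, SIG_FULL) → (M_WAIT, A_RELEASE)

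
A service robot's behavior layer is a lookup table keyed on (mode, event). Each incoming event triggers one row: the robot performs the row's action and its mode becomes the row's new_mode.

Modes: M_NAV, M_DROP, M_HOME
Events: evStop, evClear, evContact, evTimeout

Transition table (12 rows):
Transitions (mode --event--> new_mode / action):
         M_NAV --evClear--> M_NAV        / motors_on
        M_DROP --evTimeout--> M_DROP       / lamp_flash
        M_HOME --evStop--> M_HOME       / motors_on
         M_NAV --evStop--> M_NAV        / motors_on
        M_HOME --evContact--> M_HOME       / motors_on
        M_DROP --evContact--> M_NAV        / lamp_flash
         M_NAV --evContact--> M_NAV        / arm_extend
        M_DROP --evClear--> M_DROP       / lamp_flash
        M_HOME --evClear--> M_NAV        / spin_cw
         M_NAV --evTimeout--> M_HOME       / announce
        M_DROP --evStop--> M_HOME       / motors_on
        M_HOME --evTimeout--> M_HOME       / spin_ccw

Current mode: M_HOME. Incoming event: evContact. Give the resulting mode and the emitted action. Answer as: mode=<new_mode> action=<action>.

mode=M_HOME action=motors_on

current mode = M_HOME; filter table to that mode:
  (M_HOME, evStop) → (M_HOME, motors_on)
  (M_HOME, evContact) → (M_HOME, motors_on)  ← event matches
  (M_HOME, evClear) → (M_NAV, spin_cw)
  (M_HOME, evTimeout) → (M_HOME, spin_ccw)
event = evContact selects (M_HOME, motors_on)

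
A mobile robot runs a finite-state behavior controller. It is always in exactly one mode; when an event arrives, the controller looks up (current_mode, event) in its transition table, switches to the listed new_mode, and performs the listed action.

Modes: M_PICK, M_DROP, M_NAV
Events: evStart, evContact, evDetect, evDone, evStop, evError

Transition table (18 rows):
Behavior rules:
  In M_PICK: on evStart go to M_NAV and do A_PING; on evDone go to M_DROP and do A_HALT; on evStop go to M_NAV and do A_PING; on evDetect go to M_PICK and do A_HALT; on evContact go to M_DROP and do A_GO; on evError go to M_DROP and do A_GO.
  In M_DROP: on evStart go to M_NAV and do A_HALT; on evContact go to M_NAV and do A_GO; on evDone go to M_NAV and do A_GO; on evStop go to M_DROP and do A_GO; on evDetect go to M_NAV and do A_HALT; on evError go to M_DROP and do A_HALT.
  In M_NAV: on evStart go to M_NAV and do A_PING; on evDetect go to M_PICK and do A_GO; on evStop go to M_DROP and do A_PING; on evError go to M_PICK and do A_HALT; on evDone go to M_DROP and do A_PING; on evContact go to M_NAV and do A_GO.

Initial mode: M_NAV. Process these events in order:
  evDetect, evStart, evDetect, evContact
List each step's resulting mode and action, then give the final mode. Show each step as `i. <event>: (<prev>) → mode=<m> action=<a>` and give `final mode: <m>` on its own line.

final mode: M_DROP

1. evDetect: (M_NAV) → mode=M_PICK action=A_GO
2. evStart: (M_PICK) → mode=M_NAV action=A_PING
3. evDetect: (M_NAV) → mode=M_PICK action=A_GO
4. evContact: (M_PICK) → mode=M_DROP action=A_GO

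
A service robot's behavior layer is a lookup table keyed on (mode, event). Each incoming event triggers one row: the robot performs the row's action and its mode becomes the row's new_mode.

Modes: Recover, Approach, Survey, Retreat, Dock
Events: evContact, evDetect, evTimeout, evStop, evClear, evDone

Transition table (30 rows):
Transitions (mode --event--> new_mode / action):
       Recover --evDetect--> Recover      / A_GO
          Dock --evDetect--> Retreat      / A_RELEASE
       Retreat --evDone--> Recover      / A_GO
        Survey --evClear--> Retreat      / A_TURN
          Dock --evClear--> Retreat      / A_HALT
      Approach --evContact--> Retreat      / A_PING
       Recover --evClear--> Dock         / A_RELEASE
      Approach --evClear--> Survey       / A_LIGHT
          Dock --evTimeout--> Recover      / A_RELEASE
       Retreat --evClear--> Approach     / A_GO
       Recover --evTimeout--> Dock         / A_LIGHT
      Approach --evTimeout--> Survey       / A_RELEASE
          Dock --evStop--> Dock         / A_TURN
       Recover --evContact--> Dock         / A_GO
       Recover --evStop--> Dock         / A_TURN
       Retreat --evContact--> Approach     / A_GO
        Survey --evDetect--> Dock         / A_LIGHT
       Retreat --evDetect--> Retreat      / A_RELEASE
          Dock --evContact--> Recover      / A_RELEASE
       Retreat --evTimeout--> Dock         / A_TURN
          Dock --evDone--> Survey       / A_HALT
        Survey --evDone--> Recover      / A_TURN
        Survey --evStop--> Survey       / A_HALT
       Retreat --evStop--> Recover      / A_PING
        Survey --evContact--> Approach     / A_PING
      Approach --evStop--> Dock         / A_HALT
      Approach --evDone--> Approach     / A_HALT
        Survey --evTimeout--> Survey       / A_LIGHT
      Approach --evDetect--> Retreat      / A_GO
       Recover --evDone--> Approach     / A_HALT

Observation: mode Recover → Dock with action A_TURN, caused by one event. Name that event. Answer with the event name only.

evStop

try evContact: (Recover, evContact) → (Dock, A_GO)
try evDetect: (Recover, evDetect) → (Recover, A_GO)
try evTimeout: (Recover, evTimeout) → (Dock, A_LIGHT)
try evStop: (Recover, evStop) → (Dock, A_TURN)  ← matches
try evClear: (Recover, evClear) → (Dock, A_RELEASE)
try evDone: (Recover, evDone) → (Approach, A_HALT)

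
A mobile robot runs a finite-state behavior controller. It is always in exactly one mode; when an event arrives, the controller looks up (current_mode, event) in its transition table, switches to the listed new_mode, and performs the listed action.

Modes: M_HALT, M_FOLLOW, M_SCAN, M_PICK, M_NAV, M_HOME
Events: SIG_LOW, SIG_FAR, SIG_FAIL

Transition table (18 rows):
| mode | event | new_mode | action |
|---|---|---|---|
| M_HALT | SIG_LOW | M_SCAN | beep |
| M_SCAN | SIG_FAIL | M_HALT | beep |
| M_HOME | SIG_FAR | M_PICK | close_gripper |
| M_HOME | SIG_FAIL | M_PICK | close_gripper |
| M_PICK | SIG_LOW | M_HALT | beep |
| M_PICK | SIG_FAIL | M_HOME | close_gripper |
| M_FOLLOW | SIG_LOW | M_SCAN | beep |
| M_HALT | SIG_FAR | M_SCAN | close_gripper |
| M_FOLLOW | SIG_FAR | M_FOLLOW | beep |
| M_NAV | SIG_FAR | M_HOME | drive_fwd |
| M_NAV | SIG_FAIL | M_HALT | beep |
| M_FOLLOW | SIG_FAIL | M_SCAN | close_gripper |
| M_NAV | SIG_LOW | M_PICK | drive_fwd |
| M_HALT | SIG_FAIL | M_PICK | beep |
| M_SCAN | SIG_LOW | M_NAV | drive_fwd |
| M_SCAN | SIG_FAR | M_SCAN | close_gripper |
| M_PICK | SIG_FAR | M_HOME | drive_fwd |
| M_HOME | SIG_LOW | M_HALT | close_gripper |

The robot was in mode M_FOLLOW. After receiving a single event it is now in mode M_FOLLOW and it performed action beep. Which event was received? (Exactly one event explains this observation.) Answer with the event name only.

try SIG_LOW: (M_FOLLOW, SIG_LOW) → (M_SCAN, beep)
try SIG_FAR: (M_FOLLOW, SIG_FAR) → (M_FOLLOW, beep)  ← matches
try SIG_FAIL: (M_FOLLOW, SIG_FAIL) → (M_SCAN, close_gripper)

SIG_FAR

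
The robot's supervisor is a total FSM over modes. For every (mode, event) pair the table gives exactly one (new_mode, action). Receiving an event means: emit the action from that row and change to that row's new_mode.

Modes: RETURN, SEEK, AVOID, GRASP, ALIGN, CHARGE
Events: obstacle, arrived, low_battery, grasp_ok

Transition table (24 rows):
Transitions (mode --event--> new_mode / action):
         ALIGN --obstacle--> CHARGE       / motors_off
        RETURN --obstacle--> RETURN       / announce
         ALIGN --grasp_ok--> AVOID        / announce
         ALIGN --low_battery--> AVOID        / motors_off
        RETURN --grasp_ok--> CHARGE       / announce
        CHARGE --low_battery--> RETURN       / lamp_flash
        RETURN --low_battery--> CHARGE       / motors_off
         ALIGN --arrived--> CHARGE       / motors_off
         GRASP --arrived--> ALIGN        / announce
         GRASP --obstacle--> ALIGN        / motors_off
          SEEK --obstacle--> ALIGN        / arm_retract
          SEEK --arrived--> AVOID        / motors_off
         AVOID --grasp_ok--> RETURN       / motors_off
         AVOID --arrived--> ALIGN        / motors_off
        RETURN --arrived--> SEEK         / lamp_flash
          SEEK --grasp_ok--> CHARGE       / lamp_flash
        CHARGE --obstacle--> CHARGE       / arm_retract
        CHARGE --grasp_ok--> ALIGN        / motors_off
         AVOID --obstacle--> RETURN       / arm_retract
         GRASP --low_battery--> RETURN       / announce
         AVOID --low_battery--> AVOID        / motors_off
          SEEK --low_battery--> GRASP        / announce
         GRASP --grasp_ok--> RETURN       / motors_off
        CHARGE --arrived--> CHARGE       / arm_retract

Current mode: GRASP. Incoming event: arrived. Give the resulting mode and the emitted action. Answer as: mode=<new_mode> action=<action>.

mode=ALIGN action=announce

current mode = GRASP; filter table to that mode:
  (GRASP, arrived) → (ALIGN, announce)  ← event matches
  (GRASP, obstacle) → (ALIGN, motors_off)
  (GRASP, low_battery) → (RETURN, announce)
  (GRASP, grasp_ok) → (RETURN, motors_off)
event = arrived selects (ALIGN, announce)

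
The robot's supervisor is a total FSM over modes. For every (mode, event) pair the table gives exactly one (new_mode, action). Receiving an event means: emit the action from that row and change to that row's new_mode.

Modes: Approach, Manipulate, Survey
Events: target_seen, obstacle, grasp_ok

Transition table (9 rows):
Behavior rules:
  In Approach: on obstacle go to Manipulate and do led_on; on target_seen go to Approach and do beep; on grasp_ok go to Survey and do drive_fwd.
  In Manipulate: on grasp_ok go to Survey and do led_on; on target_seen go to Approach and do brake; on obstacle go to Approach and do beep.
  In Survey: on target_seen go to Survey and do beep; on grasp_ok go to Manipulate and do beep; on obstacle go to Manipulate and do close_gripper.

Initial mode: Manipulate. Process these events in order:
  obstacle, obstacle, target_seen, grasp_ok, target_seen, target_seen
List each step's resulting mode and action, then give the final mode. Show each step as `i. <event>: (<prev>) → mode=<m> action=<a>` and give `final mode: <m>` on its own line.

1. obstacle: (Manipulate) → mode=Approach action=beep
2. obstacle: (Approach) → mode=Manipulate action=led_on
3. target_seen: (Manipulate) → mode=Approach action=brake
4. grasp_ok: (Approach) → mode=Survey action=drive_fwd
5. target_seen: (Survey) → mode=Survey action=beep
6. target_seen: (Survey) → mode=Survey action=beep

final mode: Survey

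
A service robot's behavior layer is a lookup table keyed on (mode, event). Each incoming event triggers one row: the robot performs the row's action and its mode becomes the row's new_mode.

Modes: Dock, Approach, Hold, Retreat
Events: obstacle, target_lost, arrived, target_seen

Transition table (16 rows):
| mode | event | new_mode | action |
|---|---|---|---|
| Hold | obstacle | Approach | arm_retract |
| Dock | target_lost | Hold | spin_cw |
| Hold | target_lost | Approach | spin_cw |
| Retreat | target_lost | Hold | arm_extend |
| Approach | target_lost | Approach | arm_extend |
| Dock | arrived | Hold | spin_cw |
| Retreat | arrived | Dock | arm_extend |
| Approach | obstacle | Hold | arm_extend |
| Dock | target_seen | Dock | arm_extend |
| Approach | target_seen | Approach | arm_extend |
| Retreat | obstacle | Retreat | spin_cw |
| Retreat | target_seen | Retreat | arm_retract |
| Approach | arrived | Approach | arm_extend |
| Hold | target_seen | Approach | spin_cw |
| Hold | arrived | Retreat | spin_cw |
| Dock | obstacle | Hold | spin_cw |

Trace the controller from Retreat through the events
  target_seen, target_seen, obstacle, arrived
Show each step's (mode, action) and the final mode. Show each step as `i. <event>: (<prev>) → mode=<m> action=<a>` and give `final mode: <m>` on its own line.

final mode: Dock

1. target_seen: (Retreat) → mode=Retreat action=arm_retract
2. target_seen: (Retreat) → mode=Retreat action=arm_retract
3. obstacle: (Retreat) → mode=Retreat action=spin_cw
4. arrived: (Retreat) → mode=Dock action=arm_extend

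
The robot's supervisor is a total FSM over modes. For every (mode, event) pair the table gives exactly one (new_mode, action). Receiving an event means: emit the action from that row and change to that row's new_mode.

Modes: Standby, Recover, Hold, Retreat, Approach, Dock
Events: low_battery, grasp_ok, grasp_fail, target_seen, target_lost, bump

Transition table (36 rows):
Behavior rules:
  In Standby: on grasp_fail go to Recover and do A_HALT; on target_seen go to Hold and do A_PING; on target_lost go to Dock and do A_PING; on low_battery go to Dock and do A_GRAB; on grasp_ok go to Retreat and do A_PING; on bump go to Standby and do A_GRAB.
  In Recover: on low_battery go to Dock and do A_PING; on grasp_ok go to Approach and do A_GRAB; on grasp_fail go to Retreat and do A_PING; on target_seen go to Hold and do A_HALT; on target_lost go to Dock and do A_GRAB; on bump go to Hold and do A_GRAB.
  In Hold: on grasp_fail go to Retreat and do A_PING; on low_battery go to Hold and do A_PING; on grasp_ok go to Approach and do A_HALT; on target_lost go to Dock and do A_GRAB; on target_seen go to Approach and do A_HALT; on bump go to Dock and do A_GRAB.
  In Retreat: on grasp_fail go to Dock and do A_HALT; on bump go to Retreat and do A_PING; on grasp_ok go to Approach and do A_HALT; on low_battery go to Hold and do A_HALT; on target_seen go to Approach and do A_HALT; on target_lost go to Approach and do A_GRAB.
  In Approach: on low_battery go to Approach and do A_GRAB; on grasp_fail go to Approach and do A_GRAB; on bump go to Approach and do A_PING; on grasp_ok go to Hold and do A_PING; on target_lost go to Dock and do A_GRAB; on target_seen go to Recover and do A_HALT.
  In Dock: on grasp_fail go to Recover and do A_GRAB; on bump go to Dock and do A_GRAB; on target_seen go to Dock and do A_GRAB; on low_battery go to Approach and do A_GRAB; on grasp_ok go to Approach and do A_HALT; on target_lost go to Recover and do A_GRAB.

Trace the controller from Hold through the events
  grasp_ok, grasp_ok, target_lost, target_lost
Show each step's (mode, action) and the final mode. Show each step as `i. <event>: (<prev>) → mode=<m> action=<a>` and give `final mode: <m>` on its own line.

1. grasp_ok: (Hold) → mode=Approach action=A_HALT
2. grasp_ok: (Approach) → mode=Hold action=A_PING
3. target_lost: (Hold) → mode=Dock action=A_GRAB
4. target_lost: (Dock) → mode=Recover action=A_GRAB

final mode: Recover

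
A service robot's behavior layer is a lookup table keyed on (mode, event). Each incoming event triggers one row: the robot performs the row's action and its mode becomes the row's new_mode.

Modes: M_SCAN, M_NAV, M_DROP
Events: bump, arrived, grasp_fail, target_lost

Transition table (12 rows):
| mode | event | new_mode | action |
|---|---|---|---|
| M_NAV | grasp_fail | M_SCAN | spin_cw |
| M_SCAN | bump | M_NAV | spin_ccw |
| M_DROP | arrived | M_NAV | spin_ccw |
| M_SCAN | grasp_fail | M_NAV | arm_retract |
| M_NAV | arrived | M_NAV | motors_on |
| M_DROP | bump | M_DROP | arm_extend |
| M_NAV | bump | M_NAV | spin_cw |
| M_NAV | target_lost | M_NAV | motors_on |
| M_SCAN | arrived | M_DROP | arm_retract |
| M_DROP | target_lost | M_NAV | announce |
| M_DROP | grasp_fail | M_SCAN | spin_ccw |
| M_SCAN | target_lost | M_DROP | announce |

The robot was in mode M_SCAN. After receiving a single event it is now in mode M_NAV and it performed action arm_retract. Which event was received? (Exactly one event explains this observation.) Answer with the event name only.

try bump: (M_SCAN, bump) → (M_NAV, spin_ccw)
try arrived: (M_SCAN, arrived) → (M_DROP, arm_retract)
try grasp_fail: (M_SCAN, grasp_fail) → (M_NAV, arm_retract)  ← matches
try target_lost: (M_SCAN, target_lost) → (M_DROP, announce)

grasp_fail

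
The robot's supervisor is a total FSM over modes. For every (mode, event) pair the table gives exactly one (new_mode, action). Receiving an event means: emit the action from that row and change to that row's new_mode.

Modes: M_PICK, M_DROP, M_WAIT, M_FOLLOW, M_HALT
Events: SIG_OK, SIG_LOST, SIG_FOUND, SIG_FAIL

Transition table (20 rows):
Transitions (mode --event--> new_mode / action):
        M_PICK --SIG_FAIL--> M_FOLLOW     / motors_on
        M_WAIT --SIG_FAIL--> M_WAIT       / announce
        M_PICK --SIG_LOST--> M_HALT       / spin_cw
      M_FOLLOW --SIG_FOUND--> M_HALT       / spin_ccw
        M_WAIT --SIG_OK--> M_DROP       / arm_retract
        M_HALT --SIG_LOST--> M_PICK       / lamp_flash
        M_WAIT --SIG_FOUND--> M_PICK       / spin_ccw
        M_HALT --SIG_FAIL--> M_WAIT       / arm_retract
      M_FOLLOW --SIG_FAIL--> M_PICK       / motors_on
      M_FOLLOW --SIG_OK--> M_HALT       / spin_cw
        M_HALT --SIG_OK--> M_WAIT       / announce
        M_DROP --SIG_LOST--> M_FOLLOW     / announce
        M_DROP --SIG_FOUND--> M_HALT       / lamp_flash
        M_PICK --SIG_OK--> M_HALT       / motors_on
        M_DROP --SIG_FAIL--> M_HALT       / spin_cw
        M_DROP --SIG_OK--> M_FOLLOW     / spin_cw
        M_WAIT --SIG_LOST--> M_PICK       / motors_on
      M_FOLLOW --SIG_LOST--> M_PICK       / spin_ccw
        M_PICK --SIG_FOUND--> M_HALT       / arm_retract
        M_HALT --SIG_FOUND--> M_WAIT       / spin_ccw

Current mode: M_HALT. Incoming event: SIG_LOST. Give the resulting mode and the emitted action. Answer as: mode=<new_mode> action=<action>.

mode=M_PICK action=lamp_flash

current mode = M_HALT; filter table to that mode:
  (M_HALT, SIG_LOST) → (M_PICK, lamp_flash)  ← event matches
  (M_HALT, SIG_FAIL) → (M_WAIT, arm_retract)
  (M_HALT, SIG_OK) → (M_WAIT, announce)
  (M_HALT, SIG_FOUND) → (M_WAIT, spin_ccw)
event = SIG_LOST selects (M_PICK, lamp_flash)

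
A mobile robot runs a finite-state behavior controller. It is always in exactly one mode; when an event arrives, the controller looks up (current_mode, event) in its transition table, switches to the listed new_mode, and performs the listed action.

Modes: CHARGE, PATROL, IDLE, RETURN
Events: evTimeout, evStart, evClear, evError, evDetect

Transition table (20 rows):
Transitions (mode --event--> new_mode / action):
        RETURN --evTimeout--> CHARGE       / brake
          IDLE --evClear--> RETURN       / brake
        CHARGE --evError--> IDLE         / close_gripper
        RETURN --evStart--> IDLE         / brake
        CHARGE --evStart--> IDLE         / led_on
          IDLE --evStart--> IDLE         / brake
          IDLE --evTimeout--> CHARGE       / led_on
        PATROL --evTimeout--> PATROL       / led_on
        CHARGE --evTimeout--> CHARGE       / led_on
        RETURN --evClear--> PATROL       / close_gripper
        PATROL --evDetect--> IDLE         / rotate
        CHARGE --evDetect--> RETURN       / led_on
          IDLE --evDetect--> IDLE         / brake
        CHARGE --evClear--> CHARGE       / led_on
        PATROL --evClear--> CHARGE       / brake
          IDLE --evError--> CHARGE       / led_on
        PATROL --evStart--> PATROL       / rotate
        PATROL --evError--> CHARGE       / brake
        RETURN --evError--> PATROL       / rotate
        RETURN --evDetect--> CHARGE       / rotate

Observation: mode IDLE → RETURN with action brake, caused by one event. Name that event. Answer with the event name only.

evClear

try evTimeout: (IDLE, evTimeout) → (CHARGE, led_on)
try evStart: (IDLE, evStart) → (IDLE, brake)
try evClear: (IDLE, evClear) → (RETURN, brake)  ← matches
try evError: (IDLE, evError) → (CHARGE, led_on)
try evDetect: (IDLE, evDetect) → (IDLE, brake)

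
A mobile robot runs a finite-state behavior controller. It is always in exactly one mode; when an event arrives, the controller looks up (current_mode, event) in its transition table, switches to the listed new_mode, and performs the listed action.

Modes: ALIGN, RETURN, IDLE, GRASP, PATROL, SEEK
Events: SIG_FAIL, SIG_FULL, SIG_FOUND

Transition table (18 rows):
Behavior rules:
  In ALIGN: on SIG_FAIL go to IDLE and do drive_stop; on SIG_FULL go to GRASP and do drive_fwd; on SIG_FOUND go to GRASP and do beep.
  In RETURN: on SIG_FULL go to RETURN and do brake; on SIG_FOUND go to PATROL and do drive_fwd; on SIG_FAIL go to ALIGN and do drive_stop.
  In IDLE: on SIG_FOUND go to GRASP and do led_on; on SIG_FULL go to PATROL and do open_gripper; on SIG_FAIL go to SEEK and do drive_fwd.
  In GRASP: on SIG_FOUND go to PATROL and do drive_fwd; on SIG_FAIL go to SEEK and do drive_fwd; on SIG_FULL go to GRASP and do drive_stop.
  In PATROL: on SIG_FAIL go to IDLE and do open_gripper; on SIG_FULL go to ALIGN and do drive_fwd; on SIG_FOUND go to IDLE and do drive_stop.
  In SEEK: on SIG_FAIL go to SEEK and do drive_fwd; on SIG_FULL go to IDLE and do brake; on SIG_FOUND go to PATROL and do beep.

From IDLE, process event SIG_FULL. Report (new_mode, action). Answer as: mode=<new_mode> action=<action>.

current mode = IDLE; filter table to that mode:
  (IDLE, SIG_FOUND) → (GRASP, led_on)
  (IDLE, SIG_FULL) → (PATROL, open_gripper)  ← event matches
  (IDLE, SIG_FAIL) → (SEEK, drive_fwd)
event = SIG_FULL selects (PATROL, open_gripper)

mode=PATROL action=open_gripper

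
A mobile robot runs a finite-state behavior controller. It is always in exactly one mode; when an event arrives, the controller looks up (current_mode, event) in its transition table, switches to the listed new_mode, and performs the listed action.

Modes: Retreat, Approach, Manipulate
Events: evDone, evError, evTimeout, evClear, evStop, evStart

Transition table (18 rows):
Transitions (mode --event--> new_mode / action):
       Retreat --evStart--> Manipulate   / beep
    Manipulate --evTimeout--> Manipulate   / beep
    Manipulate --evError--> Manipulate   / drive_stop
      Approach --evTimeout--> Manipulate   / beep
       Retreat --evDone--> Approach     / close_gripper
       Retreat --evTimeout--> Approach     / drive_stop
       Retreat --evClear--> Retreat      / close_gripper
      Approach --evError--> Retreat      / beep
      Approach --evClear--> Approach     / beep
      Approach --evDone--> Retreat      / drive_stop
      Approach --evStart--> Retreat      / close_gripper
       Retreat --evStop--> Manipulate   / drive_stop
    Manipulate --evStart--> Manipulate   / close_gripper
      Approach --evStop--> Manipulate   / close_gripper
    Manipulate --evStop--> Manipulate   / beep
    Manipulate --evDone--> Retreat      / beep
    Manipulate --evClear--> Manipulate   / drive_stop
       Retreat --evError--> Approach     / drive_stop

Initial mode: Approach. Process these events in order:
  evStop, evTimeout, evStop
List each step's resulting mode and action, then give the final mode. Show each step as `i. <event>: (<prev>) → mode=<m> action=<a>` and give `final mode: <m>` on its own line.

final mode: Manipulate

1. evStop: (Approach) → mode=Manipulate action=close_gripper
2. evTimeout: (Manipulate) → mode=Manipulate action=beep
3. evStop: (Manipulate) → mode=Manipulate action=beep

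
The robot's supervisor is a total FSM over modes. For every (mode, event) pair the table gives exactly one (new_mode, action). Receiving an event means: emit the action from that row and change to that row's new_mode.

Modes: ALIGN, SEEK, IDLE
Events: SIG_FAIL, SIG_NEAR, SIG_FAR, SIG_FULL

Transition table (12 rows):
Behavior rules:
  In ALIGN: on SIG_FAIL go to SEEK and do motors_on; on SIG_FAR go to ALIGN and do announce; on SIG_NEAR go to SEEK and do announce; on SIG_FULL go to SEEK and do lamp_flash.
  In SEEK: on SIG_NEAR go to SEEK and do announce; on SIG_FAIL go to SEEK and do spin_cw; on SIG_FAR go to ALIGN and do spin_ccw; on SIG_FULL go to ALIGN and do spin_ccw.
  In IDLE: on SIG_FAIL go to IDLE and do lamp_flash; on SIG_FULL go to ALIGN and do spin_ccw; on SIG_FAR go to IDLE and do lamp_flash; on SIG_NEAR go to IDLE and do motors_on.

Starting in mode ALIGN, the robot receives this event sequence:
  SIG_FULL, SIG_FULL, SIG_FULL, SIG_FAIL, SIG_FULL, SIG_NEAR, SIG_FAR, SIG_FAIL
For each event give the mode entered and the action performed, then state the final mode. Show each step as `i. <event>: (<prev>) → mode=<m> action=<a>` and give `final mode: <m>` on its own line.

1. SIG_FULL: (ALIGN) → mode=SEEK action=lamp_flash
2. SIG_FULL: (SEEK) → mode=ALIGN action=spin_ccw
3. SIG_FULL: (ALIGN) → mode=SEEK action=lamp_flash
4. SIG_FAIL: (SEEK) → mode=SEEK action=spin_cw
5. SIG_FULL: (SEEK) → mode=ALIGN action=spin_ccw
6. SIG_NEAR: (ALIGN) → mode=SEEK action=announce
7. SIG_FAR: (SEEK) → mode=ALIGN action=spin_ccw
8. SIG_FAIL: (ALIGN) → mode=SEEK action=motors_on

final mode: SEEK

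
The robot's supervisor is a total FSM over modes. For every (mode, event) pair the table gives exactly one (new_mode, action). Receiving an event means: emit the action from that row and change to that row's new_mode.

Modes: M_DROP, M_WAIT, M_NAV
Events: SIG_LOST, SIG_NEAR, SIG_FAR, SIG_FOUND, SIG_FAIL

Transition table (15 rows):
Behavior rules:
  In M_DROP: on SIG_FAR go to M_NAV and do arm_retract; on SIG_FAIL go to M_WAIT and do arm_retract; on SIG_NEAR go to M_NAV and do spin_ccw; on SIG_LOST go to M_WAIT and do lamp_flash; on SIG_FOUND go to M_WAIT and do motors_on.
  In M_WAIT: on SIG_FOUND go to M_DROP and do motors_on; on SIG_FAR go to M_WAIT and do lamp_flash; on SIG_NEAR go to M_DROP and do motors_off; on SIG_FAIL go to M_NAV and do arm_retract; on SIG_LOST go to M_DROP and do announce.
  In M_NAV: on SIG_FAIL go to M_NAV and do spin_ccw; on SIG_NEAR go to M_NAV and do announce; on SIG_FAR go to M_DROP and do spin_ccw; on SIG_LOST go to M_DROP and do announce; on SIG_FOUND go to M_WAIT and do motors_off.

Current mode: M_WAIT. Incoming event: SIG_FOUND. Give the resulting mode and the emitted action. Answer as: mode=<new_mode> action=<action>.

mode=M_DROP action=motors_on

current mode = M_WAIT; filter table to that mode:
  (M_WAIT, SIG_FOUND) → (M_DROP, motors_on)  ← event matches
  (M_WAIT, SIG_FAR) → (M_WAIT, lamp_flash)
  (M_WAIT, SIG_NEAR) → (M_DROP, motors_off)
  (M_WAIT, SIG_FAIL) → (M_NAV, arm_retract)
  (M_WAIT, SIG_LOST) → (M_DROP, announce)
event = SIG_FOUND selects (M_DROP, motors_on)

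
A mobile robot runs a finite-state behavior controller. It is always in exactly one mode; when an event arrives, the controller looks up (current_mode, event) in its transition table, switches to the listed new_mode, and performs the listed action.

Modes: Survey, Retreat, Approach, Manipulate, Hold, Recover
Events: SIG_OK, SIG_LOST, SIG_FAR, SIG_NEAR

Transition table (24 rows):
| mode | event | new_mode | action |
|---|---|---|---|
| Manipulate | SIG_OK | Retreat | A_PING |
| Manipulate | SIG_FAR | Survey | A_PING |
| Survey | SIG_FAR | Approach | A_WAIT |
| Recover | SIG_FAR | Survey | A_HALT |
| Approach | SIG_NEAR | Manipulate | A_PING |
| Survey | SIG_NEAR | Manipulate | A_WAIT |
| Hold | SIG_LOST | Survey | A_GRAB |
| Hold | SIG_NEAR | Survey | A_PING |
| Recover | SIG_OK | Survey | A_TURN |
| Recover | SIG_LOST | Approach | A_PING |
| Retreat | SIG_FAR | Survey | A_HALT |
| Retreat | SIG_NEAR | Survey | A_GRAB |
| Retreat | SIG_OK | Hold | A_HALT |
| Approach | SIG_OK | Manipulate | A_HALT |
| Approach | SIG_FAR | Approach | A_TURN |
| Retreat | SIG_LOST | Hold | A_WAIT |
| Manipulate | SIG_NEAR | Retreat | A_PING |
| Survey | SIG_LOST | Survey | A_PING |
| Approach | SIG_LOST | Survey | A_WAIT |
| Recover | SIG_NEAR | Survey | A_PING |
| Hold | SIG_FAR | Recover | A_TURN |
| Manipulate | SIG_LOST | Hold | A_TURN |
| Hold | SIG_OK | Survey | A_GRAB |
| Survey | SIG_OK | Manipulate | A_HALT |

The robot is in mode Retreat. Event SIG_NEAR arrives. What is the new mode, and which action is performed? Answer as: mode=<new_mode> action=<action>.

mode=Survey action=A_GRAB

current mode = Retreat; filter table to that mode:
  (Retreat, SIG_FAR) → (Survey, A_HALT)
  (Retreat, SIG_NEAR) → (Survey, A_GRAB)  ← event matches
  (Retreat, SIG_OK) → (Hold, A_HALT)
  (Retreat, SIG_LOST) → (Hold, A_WAIT)
event = SIG_NEAR selects (Survey, A_GRAB)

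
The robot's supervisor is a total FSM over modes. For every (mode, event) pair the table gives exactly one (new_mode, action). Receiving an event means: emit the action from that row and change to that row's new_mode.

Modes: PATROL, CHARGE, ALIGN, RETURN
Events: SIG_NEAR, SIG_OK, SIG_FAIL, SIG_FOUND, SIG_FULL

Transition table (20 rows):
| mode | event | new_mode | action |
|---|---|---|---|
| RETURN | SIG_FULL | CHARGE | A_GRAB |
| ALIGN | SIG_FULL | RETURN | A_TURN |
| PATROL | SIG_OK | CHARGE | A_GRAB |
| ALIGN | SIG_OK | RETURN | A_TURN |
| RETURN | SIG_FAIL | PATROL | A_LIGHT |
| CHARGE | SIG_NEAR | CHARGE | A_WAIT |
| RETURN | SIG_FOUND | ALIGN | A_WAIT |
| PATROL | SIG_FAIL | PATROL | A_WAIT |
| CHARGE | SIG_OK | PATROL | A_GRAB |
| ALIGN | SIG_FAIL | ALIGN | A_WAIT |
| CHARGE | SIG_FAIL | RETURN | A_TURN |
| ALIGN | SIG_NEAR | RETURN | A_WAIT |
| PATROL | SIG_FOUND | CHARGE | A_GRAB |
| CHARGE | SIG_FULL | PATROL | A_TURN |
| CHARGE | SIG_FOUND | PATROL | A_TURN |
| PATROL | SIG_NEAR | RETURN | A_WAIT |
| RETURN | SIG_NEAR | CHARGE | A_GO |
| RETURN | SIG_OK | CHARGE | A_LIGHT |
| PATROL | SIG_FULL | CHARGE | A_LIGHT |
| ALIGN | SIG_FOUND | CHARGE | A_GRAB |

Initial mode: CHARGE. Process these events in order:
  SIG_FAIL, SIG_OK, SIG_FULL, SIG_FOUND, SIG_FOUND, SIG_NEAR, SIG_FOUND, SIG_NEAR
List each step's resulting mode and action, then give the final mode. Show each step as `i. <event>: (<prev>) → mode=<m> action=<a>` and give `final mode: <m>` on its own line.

1. SIG_FAIL: (CHARGE) → mode=RETURN action=A_TURN
2. SIG_OK: (RETURN) → mode=CHARGE action=A_LIGHT
3. SIG_FULL: (CHARGE) → mode=PATROL action=A_TURN
4. SIG_FOUND: (PATROL) → mode=CHARGE action=A_GRAB
5. SIG_FOUND: (CHARGE) → mode=PATROL action=A_TURN
6. SIG_NEAR: (PATROL) → mode=RETURN action=A_WAIT
7. SIG_FOUND: (RETURN) → mode=ALIGN action=A_WAIT
8. SIG_NEAR: (ALIGN) → mode=RETURN action=A_WAIT

final mode: RETURN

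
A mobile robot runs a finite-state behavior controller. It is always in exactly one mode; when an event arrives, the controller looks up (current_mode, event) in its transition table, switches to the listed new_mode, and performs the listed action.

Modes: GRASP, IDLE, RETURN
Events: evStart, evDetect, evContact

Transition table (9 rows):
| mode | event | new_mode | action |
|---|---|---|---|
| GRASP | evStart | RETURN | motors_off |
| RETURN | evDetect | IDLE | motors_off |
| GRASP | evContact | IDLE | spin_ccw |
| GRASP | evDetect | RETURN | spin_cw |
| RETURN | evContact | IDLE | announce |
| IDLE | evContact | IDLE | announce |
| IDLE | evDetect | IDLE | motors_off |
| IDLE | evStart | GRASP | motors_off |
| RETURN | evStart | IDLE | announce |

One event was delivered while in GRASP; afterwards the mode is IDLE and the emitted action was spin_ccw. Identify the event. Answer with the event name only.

try evStart: (GRASP, evStart) → (RETURN, motors_off)
try evDetect: (GRASP, evDetect) → (RETURN, spin_cw)
try evContact: (GRASP, evContact) → (IDLE, spin_ccw)  ← matches

evContact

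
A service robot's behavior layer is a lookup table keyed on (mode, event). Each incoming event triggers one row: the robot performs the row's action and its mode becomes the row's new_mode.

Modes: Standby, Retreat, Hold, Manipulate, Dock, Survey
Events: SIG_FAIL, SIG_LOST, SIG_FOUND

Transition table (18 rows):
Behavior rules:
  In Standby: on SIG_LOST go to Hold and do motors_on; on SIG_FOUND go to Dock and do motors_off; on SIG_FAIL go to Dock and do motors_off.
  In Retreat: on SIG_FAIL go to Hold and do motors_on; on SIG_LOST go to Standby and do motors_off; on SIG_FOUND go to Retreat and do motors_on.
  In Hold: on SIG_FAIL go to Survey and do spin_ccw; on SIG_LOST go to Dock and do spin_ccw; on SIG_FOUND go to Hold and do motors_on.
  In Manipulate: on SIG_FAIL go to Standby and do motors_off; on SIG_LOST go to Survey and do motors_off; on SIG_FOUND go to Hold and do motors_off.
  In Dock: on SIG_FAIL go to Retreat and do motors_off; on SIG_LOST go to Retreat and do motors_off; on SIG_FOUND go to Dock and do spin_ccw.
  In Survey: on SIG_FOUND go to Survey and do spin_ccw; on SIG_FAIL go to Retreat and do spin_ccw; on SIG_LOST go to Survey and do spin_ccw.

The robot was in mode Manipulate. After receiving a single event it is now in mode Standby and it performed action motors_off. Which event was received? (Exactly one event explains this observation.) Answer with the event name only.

SIG_FAIL

try SIG_FAIL: (Manipulate, SIG_FAIL) → (Standby, motors_off)  ← matches
try SIG_LOST: (Manipulate, SIG_LOST) → (Survey, motors_off)
try SIG_FOUND: (Manipulate, SIG_FOUND) → (Hold, motors_off)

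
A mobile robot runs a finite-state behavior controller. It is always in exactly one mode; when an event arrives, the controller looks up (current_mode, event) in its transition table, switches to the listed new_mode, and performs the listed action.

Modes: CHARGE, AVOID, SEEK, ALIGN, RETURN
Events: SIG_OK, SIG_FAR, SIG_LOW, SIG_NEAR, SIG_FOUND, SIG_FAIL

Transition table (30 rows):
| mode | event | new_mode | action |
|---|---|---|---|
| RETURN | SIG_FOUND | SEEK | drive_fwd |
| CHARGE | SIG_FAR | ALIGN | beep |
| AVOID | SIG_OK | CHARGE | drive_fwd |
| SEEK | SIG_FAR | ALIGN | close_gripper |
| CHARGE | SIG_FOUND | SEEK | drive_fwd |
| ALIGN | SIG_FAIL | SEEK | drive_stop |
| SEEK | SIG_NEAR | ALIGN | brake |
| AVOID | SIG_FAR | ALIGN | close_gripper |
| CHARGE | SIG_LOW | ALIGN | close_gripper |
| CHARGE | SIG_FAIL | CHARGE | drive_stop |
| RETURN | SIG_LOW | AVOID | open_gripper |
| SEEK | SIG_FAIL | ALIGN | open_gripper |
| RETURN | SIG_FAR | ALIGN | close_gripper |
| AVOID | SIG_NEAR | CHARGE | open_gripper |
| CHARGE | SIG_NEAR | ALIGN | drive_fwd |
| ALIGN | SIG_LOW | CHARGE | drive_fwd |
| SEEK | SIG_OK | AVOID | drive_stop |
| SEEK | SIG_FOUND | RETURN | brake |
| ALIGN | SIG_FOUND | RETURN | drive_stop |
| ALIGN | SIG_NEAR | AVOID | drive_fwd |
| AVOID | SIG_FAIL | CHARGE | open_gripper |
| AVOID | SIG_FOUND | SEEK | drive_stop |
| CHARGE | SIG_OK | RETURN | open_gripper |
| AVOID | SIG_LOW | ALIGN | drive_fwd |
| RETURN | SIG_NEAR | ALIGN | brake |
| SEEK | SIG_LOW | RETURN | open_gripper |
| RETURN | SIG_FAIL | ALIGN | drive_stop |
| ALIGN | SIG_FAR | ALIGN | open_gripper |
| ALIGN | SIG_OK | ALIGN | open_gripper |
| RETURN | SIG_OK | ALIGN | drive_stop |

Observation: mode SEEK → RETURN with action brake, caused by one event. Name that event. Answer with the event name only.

SIG_FOUND

try SIG_OK: (SEEK, SIG_OK) → (AVOID, drive_stop)
try SIG_FAR: (SEEK, SIG_FAR) → (ALIGN, close_gripper)
try SIG_LOW: (SEEK, SIG_LOW) → (RETURN, open_gripper)
try SIG_NEAR: (SEEK, SIG_NEAR) → (ALIGN, brake)
try SIG_FOUND: (SEEK, SIG_FOUND) → (RETURN, brake)  ← matches
try SIG_FAIL: (SEEK, SIG_FAIL) → (ALIGN, open_gripper)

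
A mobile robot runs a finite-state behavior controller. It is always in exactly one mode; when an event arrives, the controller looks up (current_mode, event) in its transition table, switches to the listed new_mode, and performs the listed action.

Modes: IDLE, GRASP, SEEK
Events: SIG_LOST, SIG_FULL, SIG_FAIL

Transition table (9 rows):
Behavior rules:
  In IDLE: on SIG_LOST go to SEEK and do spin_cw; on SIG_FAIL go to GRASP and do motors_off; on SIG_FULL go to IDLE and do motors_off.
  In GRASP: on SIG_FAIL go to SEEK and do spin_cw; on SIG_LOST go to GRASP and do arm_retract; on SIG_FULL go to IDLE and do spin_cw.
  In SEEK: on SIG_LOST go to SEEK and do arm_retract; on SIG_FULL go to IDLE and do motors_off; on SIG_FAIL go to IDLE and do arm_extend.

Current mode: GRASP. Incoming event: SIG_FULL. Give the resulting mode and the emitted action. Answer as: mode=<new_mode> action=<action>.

mode=IDLE action=spin_cw

current mode = GRASP; filter table to that mode:
  (GRASP, SIG_FAIL) → (SEEK, spin_cw)
  (GRASP, SIG_LOST) → (GRASP, arm_retract)
  (GRASP, SIG_FULL) → (IDLE, spin_cw)  ← event matches
event = SIG_FULL selects (IDLE, spin_cw)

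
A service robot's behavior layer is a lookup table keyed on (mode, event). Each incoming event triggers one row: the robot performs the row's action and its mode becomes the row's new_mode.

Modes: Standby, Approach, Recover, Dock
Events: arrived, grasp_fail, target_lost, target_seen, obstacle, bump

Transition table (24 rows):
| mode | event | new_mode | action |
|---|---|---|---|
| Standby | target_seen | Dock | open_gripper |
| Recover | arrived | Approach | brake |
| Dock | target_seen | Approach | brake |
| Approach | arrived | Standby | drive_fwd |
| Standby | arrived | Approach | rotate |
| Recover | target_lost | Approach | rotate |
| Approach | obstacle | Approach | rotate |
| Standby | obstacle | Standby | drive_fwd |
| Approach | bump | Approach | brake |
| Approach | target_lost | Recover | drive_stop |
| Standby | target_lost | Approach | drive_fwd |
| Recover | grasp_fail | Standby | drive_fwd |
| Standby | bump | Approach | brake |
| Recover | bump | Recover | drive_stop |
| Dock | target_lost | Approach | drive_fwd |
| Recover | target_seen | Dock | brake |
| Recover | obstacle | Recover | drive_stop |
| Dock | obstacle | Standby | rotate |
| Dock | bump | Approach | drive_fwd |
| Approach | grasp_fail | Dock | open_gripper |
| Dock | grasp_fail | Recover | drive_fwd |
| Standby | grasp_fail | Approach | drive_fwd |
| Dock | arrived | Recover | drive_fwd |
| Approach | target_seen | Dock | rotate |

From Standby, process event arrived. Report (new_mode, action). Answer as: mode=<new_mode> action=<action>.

current mode = Standby; filter table to that mode:
  (Standby, target_seen) → (Dock, open_gripper)
  (Standby, arrived) → (Approach, rotate)  ← event matches
  (Standby, obstacle) → (Standby, drive_fwd)
  (Standby, target_lost) → (Approach, drive_fwd)
  (Standby, bump) → (Approach, brake)
  (Standby, grasp_fail) → (Approach, drive_fwd)
event = arrived selects (Approach, rotate)

mode=Approach action=rotate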